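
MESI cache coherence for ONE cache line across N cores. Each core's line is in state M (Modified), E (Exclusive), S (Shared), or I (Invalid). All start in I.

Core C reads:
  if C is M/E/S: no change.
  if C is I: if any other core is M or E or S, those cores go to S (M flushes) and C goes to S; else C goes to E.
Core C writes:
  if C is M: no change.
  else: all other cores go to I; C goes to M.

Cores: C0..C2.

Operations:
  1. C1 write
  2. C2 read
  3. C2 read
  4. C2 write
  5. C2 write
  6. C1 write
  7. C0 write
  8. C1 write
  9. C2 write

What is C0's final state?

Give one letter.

Answer: I

Derivation:
Op 1: C1 write [C1 write: invalidate none -> C1=M] -> [I,M,I]
Op 2: C2 read [C2 read from I: others=['C1=M'] -> C2=S, others downsized to S] -> [I,S,S]
Op 3: C2 read [C2 read: already in S, no change] -> [I,S,S]
Op 4: C2 write [C2 write: invalidate ['C1=S'] -> C2=M] -> [I,I,M]
Op 5: C2 write [C2 write: already M (modified), no change] -> [I,I,M]
Op 6: C1 write [C1 write: invalidate ['C2=M'] -> C1=M] -> [I,M,I]
Op 7: C0 write [C0 write: invalidate ['C1=M'] -> C0=M] -> [M,I,I]
Op 8: C1 write [C1 write: invalidate ['C0=M'] -> C1=M] -> [I,M,I]
Op 9: C2 write [C2 write: invalidate ['C1=M'] -> C2=M] -> [I,I,M]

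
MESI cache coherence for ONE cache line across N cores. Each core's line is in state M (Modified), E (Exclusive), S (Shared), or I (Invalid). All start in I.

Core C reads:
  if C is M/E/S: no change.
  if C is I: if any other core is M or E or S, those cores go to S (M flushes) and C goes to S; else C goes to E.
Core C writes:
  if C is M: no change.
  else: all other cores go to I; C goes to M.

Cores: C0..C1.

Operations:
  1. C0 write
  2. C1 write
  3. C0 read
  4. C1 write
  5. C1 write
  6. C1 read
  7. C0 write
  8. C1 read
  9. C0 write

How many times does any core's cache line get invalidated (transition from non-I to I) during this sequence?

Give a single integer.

Op 1: C0 write [C0 write: invalidate none -> C0=M] -> [M,I] (invalidations this op: 0; running total: 0)
Op 2: C1 write [C1 write: invalidate ['C0=M'] -> C1=M] -> [I,M] (invalidations this op: 1; running total: 1)
Op 3: C0 read [C0 read from I: others=['C1=M'] -> C0=S, others downsized to S] -> [S,S] (invalidations this op: 0; running total: 1)
Op 4: C1 write [C1 write: invalidate ['C0=S'] -> C1=M] -> [I,M] (invalidations this op: 1; running total: 2)
Op 5: C1 write [C1 write: already M (modified), no change] -> [I,M] (invalidations this op: 0; running total: 2)
Op 6: C1 read [C1 read: already in M, no change] -> [I,M] (invalidations this op: 0; running total: 2)
Op 7: C0 write [C0 write: invalidate ['C1=M'] -> C0=M] -> [M,I] (invalidations this op: 1; running total: 3)
Op 8: C1 read [C1 read from I: others=['C0=M'] -> C1=S, others downsized to S] -> [S,S] (invalidations this op: 0; running total: 3)
Op 9: C0 write [C0 write: invalidate ['C1=S'] -> C0=M] -> [M,I] (invalidations this op: 1; running total: 4)

Answer: 4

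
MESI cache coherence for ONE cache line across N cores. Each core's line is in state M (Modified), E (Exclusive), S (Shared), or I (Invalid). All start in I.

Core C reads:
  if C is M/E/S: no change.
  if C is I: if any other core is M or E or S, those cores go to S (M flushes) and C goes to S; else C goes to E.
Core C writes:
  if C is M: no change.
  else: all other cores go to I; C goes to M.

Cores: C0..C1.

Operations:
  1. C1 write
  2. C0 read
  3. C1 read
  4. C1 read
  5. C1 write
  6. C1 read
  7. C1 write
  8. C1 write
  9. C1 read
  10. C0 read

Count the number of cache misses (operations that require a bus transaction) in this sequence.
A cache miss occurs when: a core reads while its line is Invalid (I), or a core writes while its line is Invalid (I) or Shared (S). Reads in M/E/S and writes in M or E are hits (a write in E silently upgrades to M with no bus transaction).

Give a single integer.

Answer: 4

Derivation:
Op 1: C1 write [C1 write: invalidate none -> C1=M] -> [I,M] [MISS #1: write from I]
Op 2: C0 read [C0 read from I: others=['C1=M'] -> C0=S, others downsized to S] -> [S,S] [MISS #2: read from I]
Op 3: C1 read [C1 read: already in S, no change] -> [S,S] [hit: read from S]
Op 4: C1 read [C1 read: already in S, no change] -> [S,S] [hit: read from S]
Op 5: C1 write [C1 write: invalidate ['C0=S'] -> C1=M] -> [I,M] [MISS #3: write from S]
Op 6: C1 read [C1 read: already in M, no change] -> [I,M] [hit: read from M]
Op 7: C1 write [C1 write: already M (modified), no change] -> [I,M] [hit: write from M]
Op 8: C1 write [C1 write: already M (modified), no change] -> [I,M] [hit: write from M]
Op 9: C1 read [C1 read: already in M, no change] -> [I,M] [hit: read from M]
Op 10: C0 read [C0 read from I: others=['C1=M'] -> C0=S, others downsized to S] -> [S,S] [MISS #4: read from I]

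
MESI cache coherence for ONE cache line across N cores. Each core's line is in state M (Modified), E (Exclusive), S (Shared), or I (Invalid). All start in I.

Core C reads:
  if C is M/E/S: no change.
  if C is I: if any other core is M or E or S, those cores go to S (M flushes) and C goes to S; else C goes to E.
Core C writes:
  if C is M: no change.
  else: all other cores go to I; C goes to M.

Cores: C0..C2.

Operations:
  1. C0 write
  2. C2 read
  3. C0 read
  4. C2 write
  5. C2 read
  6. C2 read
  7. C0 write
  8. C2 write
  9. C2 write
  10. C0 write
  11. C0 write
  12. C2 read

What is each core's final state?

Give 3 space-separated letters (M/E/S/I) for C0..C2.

Answer: S I S

Derivation:
Op 1: C0 write [C0 write: invalidate none -> C0=M] -> [M,I,I]
Op 2: C2 read [C2 read from I: others=['C0=M'] -> C2=S, others downsized to S] -> [S,I,S]
Op 3: C0 read [C0 read: already in S, no change] -> [S,I,S]
Op 4: C2 write [C2 write: invalidate ['C0=S'] -> C2=M] -> [I,I,M]
Op 5: C2 read [C2 read: already in M, no change] -> [I,I,M]
Op 6: C2 read [C2 read: already in M, no change] -> [I,I,M]
Op 7: C0 write [C0 write: invalidate ['C2=M'] -> C0=M] -> [M,I,I]
Op 8: C2 write [C2 write: invalidate ['C0=M'] -> C2=M] -> [I,I,M]
Op 9: C2 write [C2 write: already M (modified), no change] -> [I,I,M]
Op 10: C0 write [C0 write: invalidate ['C2=M'] -> C0=M] -> [M,I,I]
Op 11: C0 write [C0 write: already M (modified), no change] -> [M,I,I]
Op 12: C2 read [C2 read from I: others=['C0=M'] -> C2=S, others downsized to S] -> [S,I,S]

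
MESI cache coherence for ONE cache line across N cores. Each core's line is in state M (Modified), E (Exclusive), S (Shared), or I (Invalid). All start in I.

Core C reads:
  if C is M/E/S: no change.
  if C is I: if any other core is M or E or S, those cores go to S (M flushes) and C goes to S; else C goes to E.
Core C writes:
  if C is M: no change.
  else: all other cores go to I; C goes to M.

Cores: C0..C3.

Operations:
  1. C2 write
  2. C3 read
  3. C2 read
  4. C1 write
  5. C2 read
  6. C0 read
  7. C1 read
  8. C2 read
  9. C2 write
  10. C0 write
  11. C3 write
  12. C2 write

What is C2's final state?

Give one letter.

Answer: M

Derivation:
Op 1: C2 write [C2 write: invalidate none -> C2=M] -> [I,I,M,I]
Op 2: C3 read [C3 read from I: others=['C2=M'] -> C3=S, others downsized to S] -> [I,I,S,S]
Op 3: C2 read [C2 read: already in S, no change] -> [I,I,S,S]
Op 4: C1 write [C1 write: invalidate ['C2=S', 'C3=S'] -> C1=M] -> [I,M,I,I]
Op 5: C2 read [C2 read from I: others=['C1=M'] -> C2=S, others downsized to S] -> [I,S,S,I]
Op 6: C0 read [C0 read from I: others=['C1=S', 'C2=S'] -> C0=S, others downsized to S] -> [S,S,S,I]
Op 7: C1 read [C1 read: already in S, no change] -> [S,S,S,I]
Op 8: C2 read [C2 read: already in S, no change] -> [S,S,S,I]
Op 9: C2 write [C2 write: invalidate ['C0=S', 'C1=S'] -> C2=M] -> [I,I,M,I]
Op 10: C0 write [C0 write: invalidate ['C2=M'] -> C0=M] -> [M,I,I,I]
Op 11: C3 write [C3 write: invalidate ['C0=M'] -> C3=M] -> [I,I,I,M]
Op 12: C2 write [C2 write: invalidate ['C3=M'] -> C2=M] -> [I,I,M,I]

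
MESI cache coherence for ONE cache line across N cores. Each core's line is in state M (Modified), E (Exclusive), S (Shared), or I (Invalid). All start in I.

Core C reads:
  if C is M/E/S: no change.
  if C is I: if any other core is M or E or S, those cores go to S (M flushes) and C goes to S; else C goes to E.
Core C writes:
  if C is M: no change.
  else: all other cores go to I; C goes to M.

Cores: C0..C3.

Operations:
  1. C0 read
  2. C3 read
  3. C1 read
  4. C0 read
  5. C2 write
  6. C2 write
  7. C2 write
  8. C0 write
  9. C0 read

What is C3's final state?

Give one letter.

Op 1: C0 read [C0 read from I: no other sharers -> C0=E (exclusive)] -> [E,I,I,I]
Op 2: C3 read [C3 read from I: others=['C0=E'] -> C3=S, others downsized to S] -> [S,I,I,S]
Op 3: C1 read [C1 read from I: others=['C0=S', 'C3=S'] -> C1=S, others downsized to S] -> [S,S,I,S]
Op 4: C0 read [C0 read: already in S, no change] -> [S,S,I,S]
Op 5: C2 write [C2 write: invalidate ['C0=S', 'C1=S', 'C3=S'] -> C2=M] -> [I,I,M,I]
Op 6: C2 write [C2 write: already M (modified), no change] -> [I,I,M,I]
Op 7: C2 write [C2 write: already M (modified), no change] -> [I,I,M,I]
Op 8: C0 write [C0 write: invalidate ['C2=M'] -> C0=M] -> [M,I,I,I]
Op 9: C0 read [C0 read: already in M, no change] -> [M,I,I,I]

Answer: I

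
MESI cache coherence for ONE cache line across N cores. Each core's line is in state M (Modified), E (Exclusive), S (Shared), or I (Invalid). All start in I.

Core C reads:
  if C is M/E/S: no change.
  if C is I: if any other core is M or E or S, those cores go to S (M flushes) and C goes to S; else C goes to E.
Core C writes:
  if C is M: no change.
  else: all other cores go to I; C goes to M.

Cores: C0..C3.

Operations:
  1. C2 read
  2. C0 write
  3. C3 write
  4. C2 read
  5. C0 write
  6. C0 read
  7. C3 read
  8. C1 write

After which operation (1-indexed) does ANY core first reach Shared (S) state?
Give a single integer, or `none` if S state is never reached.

Op 1: C2 read [C2 read from I: no other sharers -> C2=E (exclusive)] -> [I,I,E,I]
Op 2: C0 write [C0 write: invalidate ['C2=E'] -> C0=M] -> [M,I,I,I]
Op 3: C3 write [C3 write: invalidate ['C0=M'] -> C3=M] -> [I,I,I,M]
Op 4: C2 read [C2 read from I: others=['C3=M'] -> C2=S, others downsized to S] -> [I,I,S,S]
  -> First S state at op 4; remaining ops need not be traced.

Answer: 4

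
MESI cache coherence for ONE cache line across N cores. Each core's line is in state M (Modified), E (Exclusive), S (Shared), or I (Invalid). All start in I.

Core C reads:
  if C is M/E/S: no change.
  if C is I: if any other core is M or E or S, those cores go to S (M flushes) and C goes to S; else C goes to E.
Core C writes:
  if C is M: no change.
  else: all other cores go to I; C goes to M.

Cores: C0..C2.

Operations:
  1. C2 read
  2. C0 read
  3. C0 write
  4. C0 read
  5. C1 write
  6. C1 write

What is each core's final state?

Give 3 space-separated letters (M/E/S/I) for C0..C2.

Op 1: C2 read [C2 read from I: no other sharers -> C2=E (exclusive)] -> [I,I,E]
Op 2: C0 read [C0 read from I: others=['C2=E'] -> C0=S, others downsized to S] -> [S,I,S]
Op 3: C0 write [C0 write: invalidate ['C2=S'] -> C0=M] -> [M,I,I]
Op 4: C0 read [C0 read: already in M, no change] -> [M,I,I]
Op 5: C1 write [C1 write: invalidate ['C0=M'] -> C1=M] -> [I,M,I]
Op 6: C1 write [C1 write: already M (modified), no change] -> [I,M,I]

Answer: I M I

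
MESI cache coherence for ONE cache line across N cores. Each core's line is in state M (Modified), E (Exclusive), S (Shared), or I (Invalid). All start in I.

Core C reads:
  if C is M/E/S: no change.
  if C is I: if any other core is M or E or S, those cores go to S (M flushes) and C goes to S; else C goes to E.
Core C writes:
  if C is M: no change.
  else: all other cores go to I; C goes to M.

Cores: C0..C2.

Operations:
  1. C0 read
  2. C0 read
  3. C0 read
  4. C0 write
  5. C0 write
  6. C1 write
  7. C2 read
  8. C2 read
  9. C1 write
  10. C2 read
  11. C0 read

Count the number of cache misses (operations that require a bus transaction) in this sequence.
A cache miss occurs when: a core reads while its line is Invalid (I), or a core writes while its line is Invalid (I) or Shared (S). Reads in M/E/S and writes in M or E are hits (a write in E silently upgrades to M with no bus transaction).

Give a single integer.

Answer: 6

Derivation:
Op 1: C0 read [C0 read from I: no other sharers -> C0=E (exclusive)] -> [E,I,I] [MISS #1: read from I]
Op 2: C0 read [C0 read: already in E, no change] -> [E,I,I] [hit: read from E]
Op 3: C0 read [C0 read: already in E, no change] -> [E,I,I] [hit: read from E]
Op 4: C0 write [C0 write: invalidate none -> C0=M] -> [M,I,I] [hit: write from E is a silent E->M upgrade, no bus transaction]
Op 5: C0 write [C0 write: already M (modified), no change] -> [M,I,I] [hit: write from M]
Op 6: C1 write [C1 write: invalidate ['C0=M'] -> C1=M] -> [I,M,I] [MISS #2: write from I]
Op 7: C2 read [C2 read from I: others=['C1=M'] -> C2=S, others downsized to S] -> [I,S,S] [MISS #3: read from I]
Op 8: C2 read [C2 read: already in S, no change] -> [I,S,S] [hit: read from S]
Op 9: C1 write [C1 write: invalidate ['C2=S'] -> C1=M] -> [I,M,I] [MISS #4: write from S]
Op 10: C2 read [C2 read from I: others=['C1=M'] -> C2=S, others downsized to S] -> [I,S,S] [MISS #5: read from I]
Op 11: C0 read [C0 read from I: others=['C1=S', 'C2=S'] -> C0=S, others downsized to S] -> [S,S,S] [MISS #6: read from I]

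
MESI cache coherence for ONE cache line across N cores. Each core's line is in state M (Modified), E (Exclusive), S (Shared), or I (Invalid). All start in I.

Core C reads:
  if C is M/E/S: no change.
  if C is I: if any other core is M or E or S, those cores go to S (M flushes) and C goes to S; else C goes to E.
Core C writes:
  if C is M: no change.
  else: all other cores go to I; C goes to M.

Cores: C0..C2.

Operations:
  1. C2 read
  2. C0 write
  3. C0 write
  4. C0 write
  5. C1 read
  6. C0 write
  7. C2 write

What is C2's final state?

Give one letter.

Op 1: C2 read [C2 read from I: no other sharers -> C2=E (exclusive)] -> [I,I,E]
Op 2: C0 write [C0 write: invalidate ['C2=E'] -> C0=M] -> [M,I,I]
Op 3: C0 write [C0 write: already M (modified), no change] -> [M,I,I]
Op 4: C0 write [C0 write: already M (modified), no change] -> [M,I,I]
Op 5: C1 read [C1 read from I: others=['C0=M'] -> C1=S, others downsized to S] -> [S,S,I]
Op 6: C0 write [C0 write: invalidate ['C1=S'] -> C0=M] -> [M,I,I]
Op 7: C2 write [C2 write: invalidate ['C0=M'] -> C2=M] -> [I,I,M]

Answer: M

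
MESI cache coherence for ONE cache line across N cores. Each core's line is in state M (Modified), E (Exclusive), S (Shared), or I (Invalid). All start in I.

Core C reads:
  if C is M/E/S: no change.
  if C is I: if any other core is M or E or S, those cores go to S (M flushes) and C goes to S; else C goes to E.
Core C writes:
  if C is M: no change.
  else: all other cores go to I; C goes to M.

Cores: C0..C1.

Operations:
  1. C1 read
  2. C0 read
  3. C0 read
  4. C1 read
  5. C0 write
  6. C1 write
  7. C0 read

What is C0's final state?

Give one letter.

Answer: S

Derivation:
Op 1: C1 read [C1 read from I: no other sharers -> C1=E (exclusive)] -> [I,E]
Op 2: C0 read [C0 read from I: others=['C1=E'] -> C0=S, others downsized to S] -> [S,S]
Op 3: C0 read [C0 read: already in S, no change] -> [S,S]
Op 4: C1 read [C1 read: already in S, no change] -> [S,S]
Op 5: C0 write [C0 write: invalidate ['C1=S'] -> C0=M] -> [M,I]
Op 6: C1 write [C1 write: invalidate ['C0=M'] -> C1=M] -> [I,M]
Op 7: C0 read [C0 read from I: others=['C1=M'] -> C0=S, others downsized to S] -> [S,S]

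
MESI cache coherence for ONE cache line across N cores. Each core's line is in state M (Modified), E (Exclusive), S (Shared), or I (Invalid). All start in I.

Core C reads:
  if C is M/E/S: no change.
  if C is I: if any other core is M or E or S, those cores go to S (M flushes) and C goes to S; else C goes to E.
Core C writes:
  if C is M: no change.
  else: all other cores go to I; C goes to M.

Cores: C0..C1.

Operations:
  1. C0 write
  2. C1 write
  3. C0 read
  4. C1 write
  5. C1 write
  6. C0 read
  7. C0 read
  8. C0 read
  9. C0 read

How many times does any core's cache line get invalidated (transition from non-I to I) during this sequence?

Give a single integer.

Op 1: C0 write [C0 write: invalidate none -> C0=M] -> [M,I] (invalidations this op: 0; running total: 0)
Op 2: C1 write [C1 write: invalidate ['C0=M'] -> C1=M] -> [I,M] (invalidations this op: 1; running total: 1)
Op 3: C0 read [C0 read from I: others=['C1=M'] -> C0=S, others downsized to S] -> [S,S] (invalidations this op: 0; running total: 1)
Op 4: C1 write [C1 write: invalidate ['C0=S'] -> C1=M] -> [I,M] (invalidations this op: 1; running total: 2)
Op 5: C1 write [C1 write: already M (modified), no change] -> [I,M] (invalidations this op: 0; running total: 2)
Op 6: C0 read [C0 read from I: others=['C1=M'] -> C0=S, others downsized to S] -> [S,S] (invalidations this op: 0; running total: 2)
Op 7: C0 read [C0 read: already in S, no change] -> [S,S] (invalidations this op: 0; running total: 2)
Op 8: C0 read [C0 read: already in S, no change] -> [S,S] (invalidations this op: 0; running total: 2)
Op 9: C0 read [C0 read: already in S, no change] -> [S,S] (invalidations this op: 0; running total: 2)

Answer: 2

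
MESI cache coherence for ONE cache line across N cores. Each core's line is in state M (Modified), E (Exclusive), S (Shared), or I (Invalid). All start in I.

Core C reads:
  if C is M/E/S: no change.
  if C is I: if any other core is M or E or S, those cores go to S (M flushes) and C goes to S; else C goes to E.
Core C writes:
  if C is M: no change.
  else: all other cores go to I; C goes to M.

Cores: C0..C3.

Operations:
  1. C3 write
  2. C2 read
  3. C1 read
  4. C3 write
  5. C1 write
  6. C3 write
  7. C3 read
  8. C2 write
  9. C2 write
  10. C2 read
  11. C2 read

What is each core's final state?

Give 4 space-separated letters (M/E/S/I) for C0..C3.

Answer: I I M I

Derivation:
Op 1: C3 write [C3 write: invalidate none -> C3=M] -> [I,I,I,M]
Op 2: C2 read [C2 read from I: others=['C3=M'] -> C2=S, others downsized to S] -> [I,I,S,S]
Op 3: C1 read [C1 read from I: others=['C2=S', 'C3=S'] -> C1=S, others downsized to S] -> [I,S,S,S]
Op 4: C3 write [C3 write: invalidate ['C1=S', 'C2=S'] -> C3=M] -> [I,I,I,M]
Op 5: C1 write [C1 write: invalidate ['C3=M'] -> C1=M] -> [I,M,I,I]
Op 6: C3 write [C3 write: invalidate ['C1=M'] -> C3=M] -> [I,I,I,M]
Op 7: C3 read [C3 read: already in M, no change] -> [I,I,I,M]
Op 8: C2 write [C2 write: invalidate ['C3=M'] -> C2=M] -> [I,I,M,I]
Op 9: C2 write [C2 write: already M (modified), no change] -> [I,I,M,I]
Op 10: C2 read [C2 read: already in M, no change] -> [I,I,M,I]
Op 11: C2 read [C2 read: already in M, no change] -> [I,I,M,I]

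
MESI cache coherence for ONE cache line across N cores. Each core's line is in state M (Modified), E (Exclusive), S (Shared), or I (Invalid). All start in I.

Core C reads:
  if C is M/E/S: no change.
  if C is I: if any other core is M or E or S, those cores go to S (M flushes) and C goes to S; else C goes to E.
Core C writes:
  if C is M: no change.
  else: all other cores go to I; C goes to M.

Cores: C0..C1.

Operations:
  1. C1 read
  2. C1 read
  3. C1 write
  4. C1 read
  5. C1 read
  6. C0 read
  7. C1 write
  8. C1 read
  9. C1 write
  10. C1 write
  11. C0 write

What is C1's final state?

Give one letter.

Op 1: C1 read [C1 read from I: no other sharers -> C1=E (exclusive)] -> [I,E]
Op 2: C1 read [C1 read: already in E, no change] -> [I,E]
Op 3: C1 write [C1 write: invalidate none -> C1=M] -> [I,M]
Op 4: C1 read [C1 read: already in M, no change] -> [I,M]
Op 5: C1 read [C1 read: already in M, no change] -> [I,M]
Op 6: C0 read [C0 read from I: others=['C1=M'] -> C0=S, others downsized to S] -> [S,S]
Op 7: C1 write [C1 write: invalidate ['C0=S'] -> C1=M] -> [I,M]
Op 8: C1 read [C1 read: already in M, no change] -> [I,M]
Op 9: C1 write [C1 write: already M (modified), no change] -> [I,M]
Op 10: C1 write [C1 write: already M (modified), no change] -> [I,M]
Op 11: C0 write [C0 write: invalidate ['C1=M'] -> C0=M] -> [M,I]

Answer: I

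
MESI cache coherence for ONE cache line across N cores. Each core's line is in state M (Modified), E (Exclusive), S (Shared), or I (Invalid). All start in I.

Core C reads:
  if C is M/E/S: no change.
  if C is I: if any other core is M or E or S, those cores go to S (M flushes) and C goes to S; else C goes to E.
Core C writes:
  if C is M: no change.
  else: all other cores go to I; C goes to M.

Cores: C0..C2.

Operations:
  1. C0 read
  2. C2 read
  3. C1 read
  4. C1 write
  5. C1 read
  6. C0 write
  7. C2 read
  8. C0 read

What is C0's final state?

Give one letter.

Answer: S

Derivation:
Op 1: C0 read [C0 read from I: no other sharers -> C0=E (exclusive)] -> [E,I,I]
Op 2: C2 read [C2 read from I: others=['C0=E'] -> C2=S, others downsized to S] -> [S,I,S]
Op 3: C1 read [C1 read from I: others=['C0=S', 'C2=S'] -> C1=S, others downsized to S] -> [S,S,S]
Op 4: C1 write [C1 write: invalidate ['C0=S', 'C2=S'] -> C1=M] -> [I,M,I]
Op 5: C1 read [C1 read: already in M, no change] -> [I,M,I]
Op 6: C0 write [C0 write: invalidate ['C1=M'] -> C0=M] -> [M,I,I]
Op 7: C2 read [C2 read from I: others=['C0=M'] -> C2=S, others downsized to S] -> [S,I,S]
Op 8: C0 read [C0 read: already in S, no change] -> [S,I,S]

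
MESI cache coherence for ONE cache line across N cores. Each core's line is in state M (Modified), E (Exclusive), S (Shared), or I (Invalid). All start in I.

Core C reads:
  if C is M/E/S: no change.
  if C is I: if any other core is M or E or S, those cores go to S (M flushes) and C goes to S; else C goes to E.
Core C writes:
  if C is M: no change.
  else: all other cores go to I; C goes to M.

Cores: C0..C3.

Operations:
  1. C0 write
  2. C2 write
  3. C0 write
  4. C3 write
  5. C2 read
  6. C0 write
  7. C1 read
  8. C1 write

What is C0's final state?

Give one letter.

Op 1: C0 write [C0 write: invalidate none -> C0=M] -> [M,I,I,I]
Op 2: C2 write [C2 write: invalidate ['C0=M'] -> C2=M] -> [I,I,M,I]
Op 3: C0 write [C0 write: invalidate ['C2=M'] -> C0=M] -> [M,I,I,I]
Op 4: C3 write [C3 write: invalidate ['C0=M'] -> C3=M] -> [I,I,I,M]
Op 5: C2 read [C2 read from I: others=['C3=M'] -> C2=S, others downsized to S] -> [I,I,S,S]
Op 6: C0 write [C0 write: invalidate ['C2=S', 'C3=S'] -> C0=M] -> [M,I,I,I]
Op 7: C1 read [C1 read from I: others=['C0=M'] -> C1=S, others downsized to S] -> [S,S,I,I]
Op 8: C1 write [C1 write: invalidate ['C0=S'] -> C1=M] -> [I,M,I,I]

Answer: I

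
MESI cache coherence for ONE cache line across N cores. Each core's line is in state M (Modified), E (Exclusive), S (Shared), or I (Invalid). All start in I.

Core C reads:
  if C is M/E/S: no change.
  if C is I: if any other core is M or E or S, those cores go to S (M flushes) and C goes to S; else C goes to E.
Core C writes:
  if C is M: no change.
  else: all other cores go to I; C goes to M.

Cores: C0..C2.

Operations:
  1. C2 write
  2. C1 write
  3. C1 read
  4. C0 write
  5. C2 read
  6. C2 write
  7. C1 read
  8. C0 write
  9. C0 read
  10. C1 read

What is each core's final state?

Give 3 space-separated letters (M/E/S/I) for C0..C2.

Op 1: C2 write [C2 write: invalidate none -> C2=M] -> [I,I,M]
Op 2: C1 write [C1 write: invalidate ['C2=M'] -> C1=M] -> [I,M,I]
Op 3: C1 read [C1 read: already in M, no change] -> [I,M,I]
Op 4: C0 write [C0 write: invalidate ['C1=M'] -> C0=M] -> [M,I,I]
Op 5: C2 read [C2 read from I: others=['C0=M'] -> C2=S, others downsized to S] -> [S,I,S]
Op 6: C2 write [C2 write: invalidate ['C0=S'] -> C2=M] -> [I,I,M]
Op 7: C1 read [C1 read from I: others=['C2=M'] -> C1=S, others downsized to S] -> [I,S,S]
Op 8: C0 write [C0 write: invalidate ['C1=S', 'C2=S'] -> C0=M] -> [M,I,I]
Op 9: C0 read [C0 read: already in M, no change] -> [M,I,I]
Op 10: C1 read [C1 read from I: others=['C0=M'] -> C1=S, others downsized to S] -> [S,S,I]

Answer: S S I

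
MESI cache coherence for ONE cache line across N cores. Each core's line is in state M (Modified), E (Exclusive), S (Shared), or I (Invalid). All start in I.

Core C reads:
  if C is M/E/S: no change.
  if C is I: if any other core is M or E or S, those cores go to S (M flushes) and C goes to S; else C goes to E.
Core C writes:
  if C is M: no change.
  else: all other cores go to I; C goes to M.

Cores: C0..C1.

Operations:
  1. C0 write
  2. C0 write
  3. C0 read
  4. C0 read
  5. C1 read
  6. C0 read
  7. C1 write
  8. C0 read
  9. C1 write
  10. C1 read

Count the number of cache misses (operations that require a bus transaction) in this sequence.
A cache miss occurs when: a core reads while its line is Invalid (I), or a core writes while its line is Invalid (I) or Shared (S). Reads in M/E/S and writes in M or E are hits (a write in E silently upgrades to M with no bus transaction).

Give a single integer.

Answer: 5

Derivation:
Op 1: C0 write [C0 write: invalidate none -> C0=M] -> [M,I] [MISS #1: write from I]
Op 2: C0 write [C0 write: already M (modified), no change] -> [M,I] [hit: write from M]
Op 3: C0 read [C0 read: already in M, no change] -> [M,I] [hit: read from M]
Op 4: C0 read [C0 read: already in M, no change] -> [M,I] [hit: read from M]
Op 5: C1 read [C1 read from I: others=['C0=M'] -> C1=S, others downsized to S] -> [S,S] [MISS #2: read from I]
Op 6: C0 read [C0 read: already in S, no change] -> [S,S] [hit: read from S]
Op 7: C1 write [C1 write: invalidate ['C0=S'] -> C1=M] -> [I,M] [MISS #3: write from S]
Op 8: C0 read [C0 read from I: others=['C1=M'] -> C0=S, others downsized to S] -> [S,S] [MISS #4: read from I]
Op 9: C1 write [C1 write: invalidate ['C0=S'] -> C1=M] -> [I,M] [MISS #5: write from S]
Op 10: C1 read [C1 read: already in M, no change] -> [I,M] [hit: read from M]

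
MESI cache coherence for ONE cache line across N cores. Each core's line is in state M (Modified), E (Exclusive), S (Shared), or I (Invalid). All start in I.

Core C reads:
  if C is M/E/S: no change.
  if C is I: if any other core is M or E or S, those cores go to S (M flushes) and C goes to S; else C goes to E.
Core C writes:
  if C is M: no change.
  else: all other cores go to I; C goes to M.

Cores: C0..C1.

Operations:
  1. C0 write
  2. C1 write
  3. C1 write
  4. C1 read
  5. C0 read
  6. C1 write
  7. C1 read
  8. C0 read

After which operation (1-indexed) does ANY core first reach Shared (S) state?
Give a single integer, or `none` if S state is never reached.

Answer: 5

Derivation:
Op 1: C0 write [C0 write: invalidate none -> C0=M] -> [M,I]
Op 2: C1 write [C1 write: invalidate ['C0=M'] -> C1=M] -> [I,M]
Op 3: C1 write [C1 write: already M (modified), no change] -> [I,M]
Op 4: C1 read [C1 read: already in M, no change] -> [I,M]
Op 5: C0 read [C0 read from I: others=['C1=M'] -> C0=S, others downsized to S] -> [S,S]
  -> First S state at op 5; remaining ops need not be traced.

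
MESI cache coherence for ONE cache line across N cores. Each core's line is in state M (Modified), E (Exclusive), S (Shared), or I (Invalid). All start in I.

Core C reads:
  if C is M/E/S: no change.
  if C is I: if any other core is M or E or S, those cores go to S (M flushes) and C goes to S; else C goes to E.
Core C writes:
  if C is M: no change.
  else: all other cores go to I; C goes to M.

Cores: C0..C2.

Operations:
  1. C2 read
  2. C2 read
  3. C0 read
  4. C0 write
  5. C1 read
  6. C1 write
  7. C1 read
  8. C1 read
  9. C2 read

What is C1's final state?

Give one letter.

Answer: S

Derivation:
Op 1: C2 read [C2 read from I: no other sharers -> C2=E (exclusive)] -> [I,I,E]
Op 2: C2 read [C2 read: already in E, no change] -> [I,I,E]
Op 3: C0 read [C0 read from I: others=['C2=E'] -> C0=S, others downsized to S] -> [S,I,S]
Op 4: C0 write [C0 write: invalidate ['C2=S'] -> C0=M] -> [M,I,I]
Op 5: C1 read [C1 read from I: others=['C0=M'] -> C1=S, others downsized to S] -> [S,S,I]
Op 6: C1 write [C1 write: invalidate ['C0=S'] -> C1=M] -> [I,M,I]
Op 7: C1 read [C1 read: already in M, no change] -> [I,M,I]
Op 8: C1 read [C1 read: already in M, no change] -> [I,M,I]
Op 9: C2 read [C2 read from I: others=['C1=M'] -> C2=S, others downsized to S] -> [I,S,S]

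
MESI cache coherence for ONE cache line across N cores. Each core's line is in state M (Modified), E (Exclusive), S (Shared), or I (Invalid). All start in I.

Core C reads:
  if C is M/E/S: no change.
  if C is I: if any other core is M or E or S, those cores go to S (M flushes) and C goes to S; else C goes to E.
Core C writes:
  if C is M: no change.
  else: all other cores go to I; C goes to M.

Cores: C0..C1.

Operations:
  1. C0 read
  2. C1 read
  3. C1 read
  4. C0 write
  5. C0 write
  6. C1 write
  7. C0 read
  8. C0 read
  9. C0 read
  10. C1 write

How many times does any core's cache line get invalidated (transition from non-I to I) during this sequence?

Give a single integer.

Op 1: C0 read [C0 read from I: no other sharers -> C0=E (exclusive)] -> [E,I] (invalidations this op: 0; running total: 0)
Op 2: C1 read [C1 read from I: others=['C0=E'] -> C1=S, others downsized to S] -> [S,S] (invalidations this op: 0; running total: 0)
Op 3: C1 read [C1 read: already in S, no change] -> [S,S] (invalidations this op: 0; running total: 0)
Op 4: C0 write [C0 write: invalidate ['C1=S'] -> C0=M] -> [M,I] (invalidations this op: 1; running total: 1)
Op 5: C0 write [C0 write: already M (modified), no change] -> [M,I] (invalidations this op: 0; running total: 1)
Op 6: C1 write [C1 write: invalidate ['C0=M'] -> C1=M] -> [I,M] (invalidations this op: 1; running total: 2)
Op 7: C0 read [C0 read from I: others=['C1=M'] -> C0=S, others downsized to S] -> [S,S] (invalidations this op: 0; running total: 2)
Op 8: C0 read [C0 read: already in S, no change] -> [S,S] (invalidations this op: 0; running total: 2)
Op 9: C0 read [C0 read: already in S, no change] -> [S,S] (invalidations this op: 0; running total: 2)
Op 10: C1 write [C1 write: invalidate ['C0=S'] -> C1=M] -> [I,M] (invalidations this op: 1; running total: 3)

Answer: 3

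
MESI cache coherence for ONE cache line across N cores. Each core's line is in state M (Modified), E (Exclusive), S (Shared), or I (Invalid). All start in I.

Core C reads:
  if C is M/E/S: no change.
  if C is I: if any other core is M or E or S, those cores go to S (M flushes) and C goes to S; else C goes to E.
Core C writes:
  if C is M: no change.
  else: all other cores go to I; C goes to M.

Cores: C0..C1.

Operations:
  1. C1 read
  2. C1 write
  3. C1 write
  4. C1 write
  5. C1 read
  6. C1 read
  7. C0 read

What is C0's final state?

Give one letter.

Op 1: C1 read [C1 read from I: no other sharers -> C1=E (exclusive)] -> [I,E]
Op 2: C1 write [C1 write: invalidate none -> C1=M] -> [I,M]
Op 3: C1 write [C1 write: already M (modified), no change] -> [I,M]
Op 4: C1 write [C1 write: already M (modified), no change] -> [I,M]
Op 5: C1 read [C1 read: already in M, no change] -> [I,M]
Op 6: C1 read [C1 read: already in M, no change] -> [I,M]
Op 7: C0 read [C0 read from I: others=['C1=M'] -> C0=S, others downsized to S] -> [S,S]

Answer: S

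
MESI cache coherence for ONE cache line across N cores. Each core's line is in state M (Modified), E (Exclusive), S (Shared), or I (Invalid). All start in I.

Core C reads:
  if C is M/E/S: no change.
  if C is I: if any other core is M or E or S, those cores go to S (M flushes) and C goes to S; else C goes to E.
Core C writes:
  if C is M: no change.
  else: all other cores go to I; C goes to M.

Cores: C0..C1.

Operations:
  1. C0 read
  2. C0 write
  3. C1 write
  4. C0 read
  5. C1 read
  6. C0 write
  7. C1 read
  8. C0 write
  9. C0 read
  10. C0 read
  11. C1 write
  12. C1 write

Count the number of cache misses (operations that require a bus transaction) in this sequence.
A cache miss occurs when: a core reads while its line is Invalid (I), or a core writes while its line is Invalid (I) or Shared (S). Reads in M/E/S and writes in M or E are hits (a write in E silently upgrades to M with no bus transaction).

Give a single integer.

Answer: 7

Derivation:
Op 1: C0 read [C0 read from I: no other sharers -> C0=E (exclusive)] -> [E,I] [MISS #1: read from I]
Op 2: C0 write [C0 write: invalidate none -> C0=M] -> [M,I] [hit: write from E is a silent E->M upgrade, no bus transaction]
Op 3: C1 write [C1 write: invalidate ['C0=M'] -> C1=M] -> [I,M] [MISS #2: write from I]
Op 4: C0 read [C0 read from I: others=['C1=M'] -> C0=S, others downsized to S] -> [S,S] [MISS #3: read from I]
Op 5: C1 read [C1 read: already in S, no change] -> [S,S] [hit: read from S]
Op 6: C0 write [C0 write: invalidate ['C1=S'] -> C0=M] -> [M,I] [MISS #4: write from S]
Op 7: C1 read [C1 read from I: others=['C0=M'] -> C1=S, others downsized to S] -> [S,S] [MISS #5: read from I]
Op 8: C0 write [C0 write: invalidate ['C1=S'] -> C0=M] -> [M,I] [MISS #6: write from S]
Op 9: C0 read [C0 read: already in M, no change] -> [M,I] [hit: read from M]
Op 10: C0 read [C0 read: already in M, no change] -> [M,I] [hit: read from M]
Op 11: C1 write [C1 write: invalidate ['C0=M'] -> C1=M] -> [I,M] [MISS #7: write from I]
Op 12: C1 write [C1 write: already M (modified), no change] -> [I,M] [hit: write from M]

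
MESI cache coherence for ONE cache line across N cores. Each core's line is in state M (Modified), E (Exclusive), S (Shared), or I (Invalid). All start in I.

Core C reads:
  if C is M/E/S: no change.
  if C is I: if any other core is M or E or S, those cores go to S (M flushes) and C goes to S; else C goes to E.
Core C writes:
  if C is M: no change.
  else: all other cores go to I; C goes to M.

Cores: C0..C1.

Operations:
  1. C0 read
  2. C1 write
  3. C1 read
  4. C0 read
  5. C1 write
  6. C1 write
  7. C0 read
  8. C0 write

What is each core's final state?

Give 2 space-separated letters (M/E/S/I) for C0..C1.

Answer: M I

Derivation:
Op 1: C0 read [C0 read from I: no other sharers -> C0=E (exclusive)] -> [E,I]
Op 2: C1 write [C1 write: invalidate ['C0=E'] -> C1=M] -> [I,M]
Op 3: C1 read [C1 read: already in M, no change] -> [I,M]
Op 4: C0 read [C0 read from I: others=['C1=M'] -> C0=S, others downsized to S] -> [S,S]
Op 5: C1 write [C1 write: invalidate ['C0=S'] -> C1=M] -> [I,M]
Op 6: C1 write [C1 write: already M (modified), no change] -> [I,M]
Op 7: C0 read [C0 read from I: others=['C1=M'] -> C0=S, others downsized to S] -> [S,S]
Op 8: C0 write [C0 write: invalidate ['C1=S'] -> C0=M] -> [M,I]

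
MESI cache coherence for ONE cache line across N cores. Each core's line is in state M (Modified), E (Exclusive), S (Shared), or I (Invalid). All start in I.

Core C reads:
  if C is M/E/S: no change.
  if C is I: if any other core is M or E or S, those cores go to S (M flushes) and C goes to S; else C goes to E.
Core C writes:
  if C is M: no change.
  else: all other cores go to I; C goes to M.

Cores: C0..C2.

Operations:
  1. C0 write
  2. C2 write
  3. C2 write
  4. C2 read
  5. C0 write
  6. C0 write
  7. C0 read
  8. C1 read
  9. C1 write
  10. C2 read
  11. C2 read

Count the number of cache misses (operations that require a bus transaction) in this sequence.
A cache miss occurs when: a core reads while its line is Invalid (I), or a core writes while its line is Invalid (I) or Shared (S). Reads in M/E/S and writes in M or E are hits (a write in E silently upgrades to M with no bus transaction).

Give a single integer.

Answer: 6

Derivation:
Op 1: C0 write [C0 write: invalidate none -> C0=M] -> [M,I,I] [MISS #1: write from I]
Op 2: C2 write [C2 write: invalidate ['C0=M'] -> C2=M] -> [I,I,M] [MISS #2: write from I]
Op 3: C2 write [C2 write: already M (modified), no change] -> [I,I,M] [hit: write from M]
Op 4: C2 read [C2 read: already in M, no change] -> [I,I,M] [hit: read from M]
Op 5: C0 write [C0 write: invalidate ['C2=M'] -> C0=M] -> [M,I,I] [MISS #3: write from I]
Op 6: C0 write [C0 write: already M (modified), no change] -> [M,I,I] [hit: write from M]
Op 7: C0 read [C0 read: already in M, no change] -> [M,I,I] [hit: read from M]
Op 8: C1 read [C1 read from I: others=['C0=M'] -> C1=S, others downsized to S] -> [S,S,I] [MISS #4: read from I]
Op 9: C1 write [C1 write: invalidate ['C0=S'] -> C1=M] -> [I,M,I] [MISS #5: write from S]
Op 10: C2 read [C2 read from I: others=['C1=M'] -> C2=S, others downsized to S] -> [I,S,S] [MISS #6: read from I]
Op 11: C2 read [C2 read: already in S, no change] -> [I,S,S] [hit: read from S]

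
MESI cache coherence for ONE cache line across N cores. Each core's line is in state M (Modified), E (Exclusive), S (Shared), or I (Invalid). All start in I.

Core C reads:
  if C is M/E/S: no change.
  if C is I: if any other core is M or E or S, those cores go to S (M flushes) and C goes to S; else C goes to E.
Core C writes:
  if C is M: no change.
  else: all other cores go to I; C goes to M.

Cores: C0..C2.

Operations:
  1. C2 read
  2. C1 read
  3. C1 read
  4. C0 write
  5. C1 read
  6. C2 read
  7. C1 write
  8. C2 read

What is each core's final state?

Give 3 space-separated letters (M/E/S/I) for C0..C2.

Op 1: C2 read [C2 read from I: no other sharers -> C2=E (exclusive)] -> [I,I,E]
Op 2: C1 read [C1 read from I: others=['C2=E'] -> C1=S, others downsized to S] -> [I,S,S]
Op 3: C1 read [C1 read: already in S, no change] -> [I,S,S]
Op 4: C0 write [C0 write: invalidate ['C1=S', 'C2=S'] -> C0=M] -> [M,I,I]
Op 5: C1 read [C1 read from I: others=['C0=M'] -> C1=S, others downsized to S] -> [S,S,I]
Op 6: C2 read [C2 read from I: others=['C0=S', 'C1=S'] -> C2=S, others downsized to S] -> [S,S,S]
Op 7: C1 write [C1 write: invalidate ['C0=S', 'C2=S'] -> C1=M] -> [I,M,I]
Op 8: C2 read [C2 read from I: others=['C1=M'] -> C2=S, others downsized to S] -> [I,S,S]

Answer: I S S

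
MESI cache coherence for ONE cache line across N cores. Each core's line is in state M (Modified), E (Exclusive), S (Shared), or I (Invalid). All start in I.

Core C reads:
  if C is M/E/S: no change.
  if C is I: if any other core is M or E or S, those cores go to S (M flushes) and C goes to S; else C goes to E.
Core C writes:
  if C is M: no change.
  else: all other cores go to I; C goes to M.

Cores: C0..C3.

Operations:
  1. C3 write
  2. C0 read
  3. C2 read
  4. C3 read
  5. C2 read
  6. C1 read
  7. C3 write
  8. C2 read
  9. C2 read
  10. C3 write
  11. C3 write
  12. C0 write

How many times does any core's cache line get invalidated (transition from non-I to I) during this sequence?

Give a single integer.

Answer: 5

Derivation:
Op 1: C3 write [C3 write: invalidate none -> C3=M] -> [I,I,I,M] (invalidations this op: 0; running total: 0)
Op 2: C0 read [C0 read from I: others=['C3=M'] -> C0=S, others downsized to S] -> [S,I,I,S] (invalidations this op: 0; running total: 0)
Op 3: C2 read [C2 read from I: others=['C0=S', 'C3=S'] -> C2=S, others downsized to S] -> [S,I,S,S] (invalidations this op: 0; running total: 0)
Op 4: C3 read [C3 read: already in S, no change] -> [S,I,S,S] (invalidations this op: 0; running total: 0)
Op 5: C2 read [C2 read: already in S, no change] -> [S,I,S,S] (invalidations this op: 0; running total: 0)
Op 6: C1 read [C1 read from I: others=['C0=S', 'C2=S', 'C3=S'] -> C1=S, others downsized to S] -> [S,S,S,S] (invalidations this op: 0; running total: 0)
Op 7: C3 write [C3 write: invalidate ['C0=S', 'C1=S', 'C2=S'] -> C3=M] -> [I,I,I,M] (invalidations this op: 3; running total: 3)
Op 8: C2 read [C2 read from I: others=['C3=M'] -> C2=S, others downsized to S] -> [I,I,S,S] (invalidations this op: 0; running total: 3)
Op 9: C2 read [C2 read: already in S, no change] -> [I,I,S,S] (invalidations this op: 0; running total: 3)
Op 10: C3 write [C3 write: invalidate ['C2=S'] -> C3=M] -> [I,I,I,M] (invalidations this op: 1; running total: 4)
Op 11: C3 write [C3 write: already M (modified), no change] -> [I,I,I,M] (invalidations this op: 0; running total: 4)
Op 12: C0 write [C0 write: invalidate ['C3=M'] -> C0=M] -> [M,I,I,I] (invalidations this op: 1; running total: 5)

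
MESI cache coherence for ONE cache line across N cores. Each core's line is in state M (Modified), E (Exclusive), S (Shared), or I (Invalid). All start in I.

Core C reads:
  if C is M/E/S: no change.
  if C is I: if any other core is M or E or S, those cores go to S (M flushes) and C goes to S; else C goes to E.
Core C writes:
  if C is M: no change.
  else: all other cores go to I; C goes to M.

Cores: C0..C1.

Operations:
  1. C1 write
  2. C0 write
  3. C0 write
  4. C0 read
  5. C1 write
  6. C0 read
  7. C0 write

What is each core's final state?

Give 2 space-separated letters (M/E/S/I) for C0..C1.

Op 1: C1 write [C1 write: invalidate none -> C1=M] -> [I,M]
Op 2: C0 write [C0 write: invalidate ['C1=M'] -> C0=M] -> [M,I]
Op 3: C0 write [C0 write: already M (modified), no change] -> [M,I]
Op 4: C0 read [C0 read: already in M, no change] -> [M,I]
Op 5: C1 write [C1 write: invalidate ['C0=M'] -> C1=M] -> [I,M]
Op 6: C0 read [C0 read from I: others=['C1=M'] -> C0=S, others downsized to S] -> [S,S]
Op 7: C0 write [C0 write: invalidate ['C1=S'] -> C0=M] -> [M,I]

Answer: M I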